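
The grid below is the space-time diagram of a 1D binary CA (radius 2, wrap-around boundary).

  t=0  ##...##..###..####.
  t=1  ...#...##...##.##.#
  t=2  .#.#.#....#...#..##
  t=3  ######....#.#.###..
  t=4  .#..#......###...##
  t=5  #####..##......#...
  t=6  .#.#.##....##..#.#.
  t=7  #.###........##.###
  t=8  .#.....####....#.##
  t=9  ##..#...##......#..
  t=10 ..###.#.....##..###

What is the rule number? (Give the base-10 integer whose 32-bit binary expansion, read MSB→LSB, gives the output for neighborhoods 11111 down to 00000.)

1312722449

  ##### -> .   bit 31 = 0  t=3,i=2
  ####. -> #   bit 30 = 1  t=0,i=16
  ###.# -> .   bit 29 = 0  t=0,i=17
  ###.. -> .   bit 28 = 0  t=0,i=11
  ##.## -> #   bit 27 = 1  t=0,i=18
  ##.#. -> #   bit 26 = 1  t=1,i=17
  ##..# -> #   bit 25 = 1  t=0,i=7
  ##... -> .   bit 24 = 0  t=0,i=2
  #.### -> .   bit 23 = 0  t=3,i=14
  #.##. -> .   bit 22 = 0  t=0,i=0
  #.#.# -> #   bit 21 = 1  t=2,i=1
  #.#.. -> #   bit 20 = 1  t=1,i=18
  #..## -> #   bit 19 = 1  t=0,i=8
  #..#. -> #   bit 18 = 1  t=4,i=3
  #...# -> #   bit 17 = 1  t=0,i=3
  #.... -> .   bit 16 = 0  t=2,i=7
  .#### -> #   bit 15 = 1  t=0,i=15
  .###. -> .   bit 14 = 0  t=0,i=10
  .##.# -> .   bit 13 = 0  t=1,i=13
  .##.. -> .   bit 12 = 0  t=0,i=1
  .#.## -> #   bit 11 = 1  t=3,i=13
  .#.#. -> #   bit 10 = 1  t=2,i=2
  .#..# -> #   bit 9 = 1  t=2,i=15
  .#... -> .   bit 8 = 0  t=1,i=0
  ..### -> .   bit 7 = 0  t=0,i=9
  ..##. -> .   bit 6 = 0  t=0,i=5
  ..#.# -> .   bit 5 = 0  t=3,i=10
  ..#.. -> #   bit 4 = 1  t=1,i=3
  ...## -> .   bit 3 = 0  t=0,i=4
  ...#. -> .   bit 2 = 0  t=1,i=2
  ....# -> .   bit 1 = 0  t=2,i=8
  ..... -> #   bit 0 = 1  t=4,i=7
  bits 01001110001111101000111000010001 = 1312722449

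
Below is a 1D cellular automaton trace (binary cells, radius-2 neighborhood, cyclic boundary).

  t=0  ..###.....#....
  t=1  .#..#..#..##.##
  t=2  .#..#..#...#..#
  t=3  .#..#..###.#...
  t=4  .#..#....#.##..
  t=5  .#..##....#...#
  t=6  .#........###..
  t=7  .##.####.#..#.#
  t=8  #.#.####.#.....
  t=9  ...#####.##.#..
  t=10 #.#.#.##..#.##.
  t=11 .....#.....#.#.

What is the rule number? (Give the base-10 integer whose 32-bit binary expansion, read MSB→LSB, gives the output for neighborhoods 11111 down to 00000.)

  nb #####: next=.  (t=9,i=5, bit31=0)
  nb ####.: next=#  (t=7,i=6, bit30=1)
  nb ###.#: next=#  (t=3,i=9, bit29=1)
  nb ###..: next=#  (t=0,i=4, bit28=1)
  nb ##.##: next=.  (t=1,i=12, bit27=0)
  nb ##.#.: next=.  (t=1,i=0, bit26=0)
  nb ##..#: next=.  (t=10,i=8, bit25=0)
  nb ##...: next=.  (t=0,i=5, bit24=0)
  nb #.###: next=#  (t=7,i=4, bit23=1)
  nb #.##.: next=.  (t=1,i=13, bit22=0)
  nb #.#.#: next=.  (t=7,i=14, bit21=0)
  nb #.#..: next=#  (t=1,i=1, bit20=1)
  nb #..##: next=.  (t=1,i=9, bit19=0)
  nb #..#.: next=.  (t=1,i=3, bit18=0)
  nb #...#: next=#  (t=2,i=9, bit17=1)
  nb #....: next=.  (t=0,i=6, bit16=0)
  nb .####: next=#  (t=7,i=5, bit15=1)
  nb .###.: next=.  (t=0,i=3, bit14=0)
  nb .##.#: next=#  (t=1,i=11, bit13=1)
  nb .##..: next=.  (t=4,i=12, bit12=0)
  nb .#.##: next=#  (t=4,i=10, bit11=1)
  nb .#.#.: next=.  (t=2,i=0, bit10=0)
  nb .#..#: next=.  (t=1,i=2, bit9=0)
  nb .#...: next=#  (t=0,i=11, bit8=1)
  nb ..###: next=.  (t=0,i=2, bit7=0)
  nb ..##.: next=.  (t=1,i=10, bit6=0)
  nb ..#.#: next=.  (t=2,i=14, bit5=0)
  nb ..#..: next=#  (t=0,i=10, bit4=1)
  nb ...##: next=#  (t=0,i=1, bit3=1)
  nb ...#.: next=.  (t=0,i=9, bit2=0)
  nb ....#: next=.  (t=0,i=0, bit1=0)
  nb .....: next=#  (t=0,i=7, bit0=1)
  bits 01110000100100101010100100011001 = 1888659737

1888659737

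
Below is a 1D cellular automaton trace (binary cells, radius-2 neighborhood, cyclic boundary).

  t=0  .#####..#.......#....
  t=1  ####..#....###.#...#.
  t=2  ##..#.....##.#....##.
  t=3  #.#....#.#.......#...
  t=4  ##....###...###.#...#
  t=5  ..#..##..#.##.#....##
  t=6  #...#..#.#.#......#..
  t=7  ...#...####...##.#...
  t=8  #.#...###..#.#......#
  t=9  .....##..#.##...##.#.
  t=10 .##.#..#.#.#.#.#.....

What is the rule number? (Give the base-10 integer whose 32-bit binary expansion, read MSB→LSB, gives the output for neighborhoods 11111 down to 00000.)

  [31] ##### => #  t=0,i=3
  [30] ####. => .  t=0,i=4
  [29] ###.# => #  t=1,i=13
  [28] ###.. => .  t=0,i=5
  [27] ##.## => .  t=2,i=20
  [26] ##.#. => .  t=1,i=14
  [25] ##..# => #  t=0,i=6
  [24] ##... => #  t=4,i=2
  [23] #.### => #  t=1,i=0
  [22] #.##. => #  t=2,i=0
  [21] #.#.# => #  t=6,i=9
  [20] #.#.. => .  t=1,i=15
  [19] #..## => #  t=5,i=4
  [18] #..#. => .  t=0,i=7
  [17] #...# => .  t=1,i=17
  [16] #.... => .  t=0,i=10
  [15] .#### => #  t=0,i=2
  [14] .###. => .  t=1,i=12
  [13] .##.# => .  t=2,i=11
  [12] .##.. => .  t=2,i=1
  [11] .#.## => .  t=1,i=20
  [10] .#.#. => #  t=3,i=1
  [9] .#..# => .  t=5,i=3
  [8] .#... => .  t=0,i=9
  [7] ..### => #  t=0,i=1
  [6] ..##. => .  t=2,i=10
  [5] ..#.# => #  t=1,i=19
  [4] ..#.. => .  t=0,i=8
  [3] ...## => #  t=0,i=0
  [2] ...#. => #  t=0,i=15
  [1] ....# => .  t=0,i=14
  [0] ..... => #  t=0,i=11
  bits 10100011111010001000010010101101 = 2749924525

2749924525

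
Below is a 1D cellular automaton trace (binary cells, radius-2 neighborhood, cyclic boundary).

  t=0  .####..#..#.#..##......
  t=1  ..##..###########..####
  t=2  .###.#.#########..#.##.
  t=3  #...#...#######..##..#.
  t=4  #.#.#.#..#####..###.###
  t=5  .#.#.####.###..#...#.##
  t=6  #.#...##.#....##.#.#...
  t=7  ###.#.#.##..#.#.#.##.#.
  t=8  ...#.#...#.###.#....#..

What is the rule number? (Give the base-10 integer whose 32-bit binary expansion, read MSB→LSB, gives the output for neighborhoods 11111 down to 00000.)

3424556659

  [31] ##### => #  t=1,i=8
  [30] ####. => #  t=0,i=3
  [29] ###.# => .  t=2,i=3
  [28] ###.. => .  t=0,i=4
  [27] ##.## => #  t=4,i=19
  [26] ##.#. => #  t=2,i=4
  [25] ##..# => .  t=0,i=5
  [24] ##... => .  t=0,i=17
  [23] #.### => .  t=2,i=7
  [22] #.##. => .  t=2,i=20
  [21] #.#.# => .  t=2,i=5
  [20] #.#.. => #  t=0,i=12
  [19] #..## => #  t=0,i=14
  [18] #..#. => #  t=0,i=6
  [17] #...# => #  t=3,i=2
  [16] #.... => .  t=0,i=18
  [15] .#### => #  t=0,i=2
  [14] .###. => .  t=2,i=2
  [13] .##.# => .  t=5,i=22
  [12] .##.. => #  t=0,i=16
  [11] .#.## => .  t=2,i=6
  [10] .#.#. => #  t=0,i=11
  [9] .#..# => #  t=0,i=8
  [8] .#... => .  t=3,i=1
  [7] ..### => .  t=0,i=1
  [6] ..##. => #  t=0,i=15
  [5] ..#.# => #  t=0,i=10
  [4] ..#.. => #  t=0,i=7
  [3] ...## => .  t=0,i=0
  [2] ...#. => .  t=3,i=3
  [1] ....# => #  t=0,i=22
  [0] ..... => #  t=0,i=19
  bits 11001100000111101001011001110011 = 3424556659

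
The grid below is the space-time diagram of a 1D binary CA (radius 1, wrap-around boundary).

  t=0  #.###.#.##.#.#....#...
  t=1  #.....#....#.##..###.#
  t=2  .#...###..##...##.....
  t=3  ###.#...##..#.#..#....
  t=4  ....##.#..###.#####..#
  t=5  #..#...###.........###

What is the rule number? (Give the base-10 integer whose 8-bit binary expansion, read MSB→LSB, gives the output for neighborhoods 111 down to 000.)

  ### -> .   bit 7 = 0  t=0,i=3
  ##. -> .   bit 6 = 0  t=0,i=4
  #.# -> .   bit 5 = 0  t=0,i=1
  #.. -> #   bit 4 = 1  t=0,i=14
  .## -> .   bit 3 = 0  t=0,i=2
  .#. -> #   bit 2 = 1  t=0,i=0
  ..# -> #   bit 1 = 1  t=0,i=17
  ... -> .   bit 0 = 0  t=0,i=15
  bits 00010110 = 22

22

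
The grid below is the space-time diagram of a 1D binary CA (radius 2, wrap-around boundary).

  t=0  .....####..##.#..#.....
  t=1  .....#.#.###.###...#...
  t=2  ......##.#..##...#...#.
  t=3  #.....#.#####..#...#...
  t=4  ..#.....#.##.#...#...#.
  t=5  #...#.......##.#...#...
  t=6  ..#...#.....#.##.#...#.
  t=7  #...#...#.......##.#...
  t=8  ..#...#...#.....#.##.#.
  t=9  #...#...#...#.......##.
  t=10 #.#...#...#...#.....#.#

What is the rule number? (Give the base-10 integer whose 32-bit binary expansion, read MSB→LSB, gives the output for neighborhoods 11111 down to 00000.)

  ##### -> #   bit 31 = 1  t=3,i=10
  ####. -> #   bit 30 = 1  t=0,i=7
  ###.# -> .   bit 29 = 0  t=1,i=11
  ###.. -> .   bit 28 = 0  t=0,i=8
  ##.## -> #   bit 27 = 1  t=1,i=12
  ##.#. -> #   bit 26 = 1  t=0,i=13
  ##..# -> #   bit 25 = 1  t=0,i=9
  ##... -> .   bit 24 = 0  t=1,i=16
  #.### -> #   bit 23 = 1  t=1,i=9
  #.##. -> .   bit 22 = 0  t=4,i=10
  #.#.# -> #   bit 21 = 1  t=1,i=7
  #.#.. -> #   bit 20 = 1  t=0,i=14
  #..## -> #   bit 19 = 1  t=0,i=10
  #..#. -> .   bit 18 = 0  t=0,i=16
  #...# -> #   bit 17 = 1  t=1,i=17
  #.... -> #   bit 16 = 1  t=0,i=19
  .#### -> .   bit 15 = 0  t=0,i=6
  .###. -> .   bit 14 = 0  t=1,i=10
  .##.# -> .   bit 13 = 0  t=0,i=12
  .##.. -> .   bit 12 = 0  t=2,i=13
  .#.## -> .   bit 11 = 0  t=1,i=8
  .#.#. -> #   bit 10 = 1  t=1,i=6
  .#..# -> #   bit 9 = 1  t=0,i=15
  .#... -> .   bit 8 = 0  t=0,i=18
  ..### -> #   bit 7 = 1  t=0,i=5
  ..##. -> #   bit 6 = 1  t=0,i=11
  ..#.# -> .   bit 5 = 0  t=1,i=5
  ..#.. -> .   bit 4 = 0  t=0,i=17
  ...## -> .   bit 3 = 0  t=0,i=4
  ...#. -> .   bit 2 = 0  t=1,i=4
  ....# -> .   bit 1 = 0  t=0,i=3
  ..... -> .   bit 0 = 0  t=0,i=0
  bits 11001110101110110000011011000000 = 3468363456

3468363456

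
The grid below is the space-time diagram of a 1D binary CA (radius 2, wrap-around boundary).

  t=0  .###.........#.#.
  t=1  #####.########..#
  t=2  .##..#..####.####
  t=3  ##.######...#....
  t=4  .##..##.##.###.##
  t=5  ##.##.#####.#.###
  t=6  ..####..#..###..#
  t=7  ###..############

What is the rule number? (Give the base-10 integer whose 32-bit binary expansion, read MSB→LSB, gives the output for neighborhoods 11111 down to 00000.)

2674682815

  [31] ##### => #  t=1,i=1
  [30] ####. => .  t=1,i=3
  [29] ###.# => .  t=1,i=4
  [28] ###.. => #  t=0,i=3
  [27] ##.## => #  t=1,i=5
  [26] ##.#. => #  t=5,i=11
  [25] ##..# => #  t=1,i=14
  [24] ##... => #  t=0,i=4
  [23] #.### => .  t=1,i=6
  [22] #.##. => #  t=2,i=1
  [21] #.#.# => #  t=5,i=12
  [20] #.#.. => .  t=0,i=15
  [19] #..## => #  t=0,i=0
  [18] #..#. => #  t=2,i=4
  [17] #...# => .  t=3,i=10
  [16] #.... => .  t=0,i=5
  [15] .#### => .  t=1,i=0
  [14] .###. => #  t=0,i=2
  [13] .##.# => #  t=3,i=1
  [12] .##.. => .  t=2,i=2
  [11] .#.## => #  t=5,i=13
  [10] .#.#. => .  t=0,i=14
  [9] .#..# => #  t=0,i=16
  [8] .#... => #  t=3,i=13
  [7] ..### => #  t=0,i=1
  [6] ..##. => .  t=3,i=0
  [5] ..#.# => #  t=0,i=13
  [4] ..#.. => #  t=2,i=5
  [3] ...## => #  t=3,i=16
  [2] ...#. => #  t=0,i=12
  [1] ....# => #  t=0,i=11
  [0] ..... => #  t=0,i=6
  bits 10011111011011000110101110111111 = 2674682815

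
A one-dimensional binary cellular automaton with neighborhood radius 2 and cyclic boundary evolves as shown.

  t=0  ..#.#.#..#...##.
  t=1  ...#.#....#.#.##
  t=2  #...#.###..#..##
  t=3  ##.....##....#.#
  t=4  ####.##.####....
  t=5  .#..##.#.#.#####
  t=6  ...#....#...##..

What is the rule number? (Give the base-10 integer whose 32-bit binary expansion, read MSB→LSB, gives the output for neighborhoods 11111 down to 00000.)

  #####|#  b31=1 t=5,i=13
  ####.|.  b30=0 t=4,i=2
  ###.#|.  b29=0 t=4,i=3
  ###..|#  b28=1 t=2,i=0
  ##.##|#  b27=1 t=4,i=4
  ##.#.|.  b26=0 t=5,i=0
  ##..#|.  b25=0 t=2,i=9
  ##...|#  b24=1 t=0,i=15
  #.###|.  b23=0 t=2,i=6
  #.##.|#  b22=1 t=1,i=14
  #.#.#|.  b21=0 t=0,i=4
  #.#..|.  b20=0 t=0,i=6
  #..##|#  b19=1 t=2,i=13
  #..#.|.  b18=0 t=0,i=8
  #...#|.  b17=0 t=0,i=0
  #....|#  b16=1 t=1,i=7
  .####|#  b15=1 t=4,i=1
  .###.|#  b14=1 t=2,i=7
  .##.#|.  b13=0 t=4,i=6
  .##..|#  b12=1 t=0,i=14
  .#.##|.  b11=0 t=1,i=13
  .#.#.|#  b10=1 t=0,i=3
  .#..#|.  b9=0 t=0,i=7
  .#...|#  b8=1 t=0,i=10
  ..###|.  b7=0 t=2,i=14
  ..##.|.  b6=0 t=0,i=13
  ..#.#|.  b5=0 t=0,i=2
  ..#..|.  b4=0 t=0,i=9
  ...##|#  b3=1 t=0,i=12
  ...#.|.  b2=0 t=0,i=1
  ....#|#  b1=1 t=1,i=8
  .....|.  b0=0 t=3,i=4
  bits 10011001010010011101010100001010 = 2571752714

2571752714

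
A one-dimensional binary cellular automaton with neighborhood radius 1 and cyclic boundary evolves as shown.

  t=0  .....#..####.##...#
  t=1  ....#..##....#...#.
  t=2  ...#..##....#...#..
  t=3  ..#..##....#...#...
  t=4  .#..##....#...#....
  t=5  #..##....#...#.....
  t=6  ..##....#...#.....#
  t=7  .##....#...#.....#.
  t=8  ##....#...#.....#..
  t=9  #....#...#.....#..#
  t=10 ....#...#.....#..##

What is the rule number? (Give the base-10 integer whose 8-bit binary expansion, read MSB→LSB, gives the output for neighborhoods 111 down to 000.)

10

  nb ###: next=.  (t=0,i=9, bit7=0)
  nb ##.: next=.  (t=0,i=11, bit6=0)
  nb #.#: next=.  (t=0,i=12, bit5=0)
  nb #..: next=.  (t=0,i=0, bit4=0)
  nb .##: next=#  (t=0,i=8, bit3=1)
  nb .#.: next=.  (t=0,i=5, bit2=0)
  nb ..#: next=#  (t=0,i=4, bit1=1)
  nb ...: next=.  (t=0,i=1, bit0=0)
  bits 00001010 = 10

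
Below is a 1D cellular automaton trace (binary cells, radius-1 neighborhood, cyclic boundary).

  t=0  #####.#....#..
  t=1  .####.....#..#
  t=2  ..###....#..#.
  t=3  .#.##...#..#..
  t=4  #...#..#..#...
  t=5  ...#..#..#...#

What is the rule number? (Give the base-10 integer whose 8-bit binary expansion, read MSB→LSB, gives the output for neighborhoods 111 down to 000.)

194

  ###|#  b7=1 t=0,i=1
  ##.|#  b6=1 t=0,i=4
  #.#|.  b5=0 t=0,i=5
  #..|.  b4=0 t=0,i=7
  .##|.  b3=0 t=0,i=0
  .#.|.  b2=0 t=0,i=6
  ..#|#  b1=1 t=0,i=10
  ...|.  b0=0 t=0,i=8
  bits 11000010 = 194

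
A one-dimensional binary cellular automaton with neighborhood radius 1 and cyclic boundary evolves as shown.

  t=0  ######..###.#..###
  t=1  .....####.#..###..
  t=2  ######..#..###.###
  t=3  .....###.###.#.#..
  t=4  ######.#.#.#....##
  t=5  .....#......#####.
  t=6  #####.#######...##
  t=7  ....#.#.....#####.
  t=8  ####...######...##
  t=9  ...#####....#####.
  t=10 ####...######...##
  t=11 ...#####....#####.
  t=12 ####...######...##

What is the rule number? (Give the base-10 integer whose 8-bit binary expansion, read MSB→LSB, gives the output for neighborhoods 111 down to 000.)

  nb ###: next=.  (t=0,i=0, bit7=0)
  nb ##.: next=#  (t=0,i=5, bit6=1)
  nb #.#: next=.  (t=0,i=11, bit5=0)
  nb #..: next=#  (t=0,i=6, bit4=1)
  nb .##: next=#  (t=0,i=8, bit3=1)
  nb .#.: next=.  (t=0,i=12, bit2=0)
  nb ..#: next=#  (t=0,i=7, bit1=1)
  nb ...: next=#  (t=1,i=0, bit0=1)
  bits 01011011 = 91

91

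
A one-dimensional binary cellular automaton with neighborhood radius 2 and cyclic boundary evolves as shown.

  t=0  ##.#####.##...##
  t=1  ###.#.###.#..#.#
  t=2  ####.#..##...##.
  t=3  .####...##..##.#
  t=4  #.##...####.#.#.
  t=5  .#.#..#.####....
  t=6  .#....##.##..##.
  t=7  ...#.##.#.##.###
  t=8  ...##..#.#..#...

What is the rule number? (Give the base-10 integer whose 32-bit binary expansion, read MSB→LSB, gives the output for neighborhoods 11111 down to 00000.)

  ##### -> .   bit 31 = 0  t=0,i=5
  ####. -> #   bit 30 = 1  t=0,i=0
  ###.# -> #   bit 29 = 1  t=0,i=1
  ###.. -> .   bit 28 = 0  t=3,i=4
  ##.## -> #   bit 27 = 1  t=0,i=2
  ##.#. -> #   bit 26 = 1  t=1,i=3
  ##..# -> #   bit 25 = 1  t=3,i=10
  ##... -> .   bit 24 = 0  t=0,i=11
  #.### -> .   bit 23 = 0  t=0,i=3
  #.##. -> .   bit 22 = 0  t=0,i=9
  #.#.# -> .   bit 21 = 0  t=1,i=4
  #.#.. -> .   bit 20 = 0  t=1,i=10
  #..## -> .   bit 19 = 0  t=2,i=7
  #..#. -> .   bit 18 = 0  t=1,i=12
  #...# -> .   bit 17 = 0  t=0,i=12
  #.... -> #   bit 16 = 1  t=5,i=13
  .#### -> #   bit 15 = 1  t=0,i=4
  .###. -> .   bit 14 = 0  t=1,i=7
  .##.# -> .   bit 13 = 0  t=2,i=14
  .##.. -> #   bit 12 = 1  t=0,i=10
  .#.## -> #   bit 11 = 1  t=1,i=5
  .#.#. -> .   bit 10 = 0  t=4,i=13
  .#..# -> .   bit 9 = 0  t=1,i=11
  .#... -> .   bit 8 = 0  t=6,i=2
  ..### -> .   bit 7 = 0  t=0,i=14
  ..##. -> #   bit 6 = 1  t=2,i=8
  ..#.# -> #   bit 5 = 1  t=1,i=13
  ..#.. -> .   bit 4 = 0  t=6,i=1
  ...## -> #   bit 3 = 1  t=0,i=13
  ...#. -> .   bit 2 = 0  t=5,i=0
  ....# -> .   bit 1 = 0  t=5,i=15
  ..... -> #   bit 0 = 1  t=5,i=14
  bits 01101110000000011001100001101001 = 1845598313

1845598313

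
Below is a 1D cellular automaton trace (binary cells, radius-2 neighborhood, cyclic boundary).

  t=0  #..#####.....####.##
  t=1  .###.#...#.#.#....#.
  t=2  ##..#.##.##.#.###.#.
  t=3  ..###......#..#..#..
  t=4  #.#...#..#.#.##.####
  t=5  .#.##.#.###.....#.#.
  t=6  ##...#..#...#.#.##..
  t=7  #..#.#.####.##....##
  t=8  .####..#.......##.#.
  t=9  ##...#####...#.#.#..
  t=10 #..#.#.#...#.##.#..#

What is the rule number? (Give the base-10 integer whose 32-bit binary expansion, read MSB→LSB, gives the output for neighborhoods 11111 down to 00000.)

  nb #####: next=#  (t=0,i=5, bit31=1)
  nb ####.: next=.  (t=0,i=6, bit30=0)
  nb ###.#: next=.  (t=0,i=16, bit29=0)
  nb ###..: next=.  (t=0,i=0, bit28=0)
  nb ##.##: next=.  (t=0,i=17, bit27=0)
  nb ##.#.: next=#  (t=1,i=4, bit26=1)
  nb ##..#: next=#  (t=0,i=1, bit25=1)
  nb ##...: next=.  (t=0,i=8, bit24=0)
  nb #.###: next=#  (t=0,i=18, bit23=1)
  nb #.##.: next=.  (t=2,i=0, bit22=0)
  nb #.#.#: next=.  (t=1,i=11, bit21=0)
  nb #.#..: next=.  (t=1,i=5, bit20=0)
  nb #..##: next=#  (t=0,i=2, bit19=1)
  nb #..#.: next=#  (t=2,i=3, bit18=1)
  nb #...#: next=#  (t=1,i=7, bit17=1)
  nb #....: next=#  (t=0,i=9, bit16=1)
  nb .####: next=.  (t=0,i=4, bit15=0)
  nb .###.: next=.  (t=0,i=19, bit14=0)
  nb .##.#: next=.  (t=2,i=7, bit13=0)
  nb .##..: next=.  (t=2,i=1, bit12=0)
  nb .#.##: next=.  (t=2,i=5, bit11=0)
  nb .#.#.: next=#  (t=1,i=10, bit10=1)
  nb .#..#: next=.  (t=1,i=19, bit9=0)
  nb .#...: next=#  (t=1,i=6, bit8=1)
  nb ..###: next=#  (t=0,i=3, bit7=1)
  nb ..##.: next=#  (t=6,i=0, bit6=1)
  nb ..#.#: next=#  (t=1,i=9, bit5=1)
  nb ..#..: next=#  (t=1,i=18, bit4=1)
  nb ...##: next=.  (t=0,i=12, bit3=0)
  nb ...#.: next=.  (t=1,i=8, bit2=0)
  nb ....#: next=#  (t=0,i=11, bit1=1)
  nb .....: next=.  (t=0,i=10, bit0=0)
  bits 10000110100011110000010111110010 = 2257520114

2257520114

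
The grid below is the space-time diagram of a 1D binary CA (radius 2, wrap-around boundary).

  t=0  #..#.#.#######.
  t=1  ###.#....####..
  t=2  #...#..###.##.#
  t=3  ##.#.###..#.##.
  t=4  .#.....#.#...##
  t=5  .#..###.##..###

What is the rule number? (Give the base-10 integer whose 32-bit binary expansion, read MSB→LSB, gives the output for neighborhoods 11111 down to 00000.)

  #####|#  b31=1 t=0,i=9
  ####.|#  b30=1 t=0,i=12
  ###.#|.  b29=0 t=0,i=13
  ###..|#  b28=1 t=1,i=12
  ##.##|#  b27=1 t=2,i=10
  ##.#.|.  b26=0 t=0,i=14
  ##..#|.  b25=0 t=1,i=13
  ##...|#  b24=1 t=2,i=1
  #.###|.  b23=0 t=0,i=7
  #.##.|.  b22=0 t=2,i=11
  #.#.#|.  b21=0 t=0,i=5
  #.#..|#  b20=1 t=0,i=0
  #..##|#  b19=1 t=1,i=14
  #..#.|#  b18=1 t=0,i=2
  #...#|.  b17=0 t=2,i=2
  #....|.  b16=0 t=1,i=6
  .####|.  b15=0 t=0,i=8
  .###.|.  b14=0 t=1,i=1
  .##.#|#  b13=1 t=2,i=12
  .##..|#  b12=1 t=2,i=0
  .#.##|.  b11=0 t=0,i=6
  .#.#.|#  b10=1 t=0,i=4
  .#..#|#  b9=1 t=0,i=1
  .#...|.  b8=0 t=1,i=5
  ..###|#  b7=1 t=1,i=0
  ..##.|#  b6=1 t=4,i=13
  ..#.#|.  b5=0 t=0,i=3
  ..#..|.  b4=0 t=2,i=4
  ...##|#  b3=1 t=1,i=8
  ...#.|#  b2=1 t=2,i=3
  ....#|#  b1=1 t=1,i=7
  .....|#  b0=1 t=4,i=4
  bits 11011001000111000011011011001111 = 3642504911

3642504911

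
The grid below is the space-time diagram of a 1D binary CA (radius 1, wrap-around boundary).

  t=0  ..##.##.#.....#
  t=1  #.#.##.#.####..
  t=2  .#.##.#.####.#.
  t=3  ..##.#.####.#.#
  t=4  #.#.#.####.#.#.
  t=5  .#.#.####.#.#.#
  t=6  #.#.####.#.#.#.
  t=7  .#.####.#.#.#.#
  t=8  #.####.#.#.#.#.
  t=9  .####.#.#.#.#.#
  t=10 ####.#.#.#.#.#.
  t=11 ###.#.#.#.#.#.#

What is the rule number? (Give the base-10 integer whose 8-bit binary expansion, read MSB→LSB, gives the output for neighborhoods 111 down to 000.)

185

  ### -> #   bit 7 = 1  t=1,i=10
  ##. -> .   bit 6 = 0  t=0,i=3
  #.# -> #   bit 5 = 1  t=0,i=4
  #.. -> #   bit 4 = 1  t=0,i=0
  .## -> #   bit 3 = 1  t=0,i=2
  .#. -> .   bit 2 = 0  t=0,i=8
  ..# -> .   bit 1 = 0  t=0,i=1
  ... -> #   bit 0 = 1  t=0,i=10
  bits 10111001 = 185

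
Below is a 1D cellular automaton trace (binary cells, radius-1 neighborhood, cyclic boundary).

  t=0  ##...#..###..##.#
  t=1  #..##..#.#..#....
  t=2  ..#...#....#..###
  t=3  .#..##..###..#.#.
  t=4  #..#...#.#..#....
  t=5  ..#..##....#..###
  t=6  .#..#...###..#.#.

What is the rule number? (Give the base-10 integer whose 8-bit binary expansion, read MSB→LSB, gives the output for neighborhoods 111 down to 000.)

  ### -> #   bit 7 = 1  t=0,i=0
  ##. -> .   bit 6 = 0  t=0,i=1
  #.# -> .   bit 5 = 0  t=0,i=15
  #.. -> .   bit 4 = 0  t=0,i=2
  .## -> .   bit 3 = 0  t=0,i=8
  .#. -> .   bit 2 = 0  t=0,i=5
  ..# -> #   bit 1 = 1  t=0,i=4
  ... -> #   bit 0 = 1  t=0,i=3
  bits 10000011 = 131

131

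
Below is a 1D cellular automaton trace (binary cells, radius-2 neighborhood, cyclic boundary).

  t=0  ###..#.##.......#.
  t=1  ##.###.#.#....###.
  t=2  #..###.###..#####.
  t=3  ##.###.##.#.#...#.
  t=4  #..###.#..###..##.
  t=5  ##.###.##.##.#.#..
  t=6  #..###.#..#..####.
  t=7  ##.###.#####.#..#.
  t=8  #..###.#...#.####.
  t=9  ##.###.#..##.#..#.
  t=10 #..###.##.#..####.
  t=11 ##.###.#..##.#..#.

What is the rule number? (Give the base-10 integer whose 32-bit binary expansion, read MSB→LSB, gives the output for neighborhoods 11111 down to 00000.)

603211518

  nb #####: next=.  (t=2,i=14, bit31=0)
  nb ####.: next=.  (t=2,i=15, bit30=0)
  nb ###.#: next=#  (t=1,i=5, bit29=1)
  nb ###..: next=.  (t=0,i=2, bit28=0)
  nb ##.##: next=.  (t=1,i=2, bit27=0)
  nb ##.#.: next=.  (t=1,i=6, bit26=0)
  nb ##..#: next=#  (t=0,i=3, bit25=1)
  nb ##...: next=#  (t=0,i=9, bit24=1)
  nb #.###: next=#  (t=0,i=0, bit23=1)
  nb #.##.: next=#  (t=0,i=7, bit22=1)
  nb #.#.#: next=#  (t=1,i=7, bit21=1)
  nb #.#..: next=#  (t=1,i=9, bit20=1)
  nb #..##: next=.  (t=2,i=2, bit19=0)
  nb #..#.: next=#  (t=0,i=4, bit18=1)
  nb #...#: next=.  (t=3,i=14, bit17=0)
  nb #....: next=.  (t=0,i=10, bit16=0)
  nb .####: next=.  (t=2,i=13, bit15=0)
  nb .###.: next=#  (t=0,i=1, bit14=1)
  nb .##.#: next=.  (t=1,i=1, bit13=0)
  nb .##..: next=.  (t=0,i=8, bit12=0)
  nb .#.##: next=.  (t=0,i=6, bit11=0)
  nb .#.#.: next=#  (t=1,i=8, bit10=1)
  nb .#..#: next=#  (t=2,i=1, bit9=1)
  nb .#...: next=.  (t=1,i=10, bit8=0)
  nb ..###: next=#  (t=1,i=14, bit7=1)
  nb ..##.: next=#  (t=4,i=15, bit6=1)
  nb ..#.#: next=#  (t=0,i=5, bit5=1)
  nb ..#..: next=#  (t=6,i=10, bit4=1)
  nb ...##: next=#  (t=1,i=13, bit3=1)
  nb ...#.: next=#  (t=0,i=15, bit2=1)
  nb ....#: next=#  (t=0,i=14, bit1=1)
  nb .....: next=.  (t=0,i=11, bit0=0)
  bits 00100011111101000100011011111110 = 603211518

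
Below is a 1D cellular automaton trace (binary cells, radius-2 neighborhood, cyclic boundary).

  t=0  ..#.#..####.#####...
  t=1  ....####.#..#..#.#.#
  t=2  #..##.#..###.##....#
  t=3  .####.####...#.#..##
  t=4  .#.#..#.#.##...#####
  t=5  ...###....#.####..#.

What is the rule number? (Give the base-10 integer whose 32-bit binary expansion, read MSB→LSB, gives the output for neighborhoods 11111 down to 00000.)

1138631625

  [31] ##### => .  t=0,i=14
  [30] ####. => #  t=0,i=9
  [29] ###.# => .  t=0,i=10
  [28] ###.. => .  t=0,i=16
  [27] ##.## => .  t=0,i=11
  [26] ##.#. => .  t=1,i=8
  [25] ##..# => #  t=2,i=1
  [24] ##... => #  t=0,i=17
  [23] #.### => #  t=0,i=12
  [22] #.##. => #  t=2,i=13
  [21] #.#.# => .  t=1,i=17
  [20] #.#.. => #  t=0,i=4
  [19] #..## => #  t=0,i=6
  [18] #..#. => #  t=1,i=11
  [17] #...# => #  t=3,i=11
  [16] #.... => .  t=0,i=18
  [15] .#### => .  t=0,i=8
  [14] .###. => .  t=2,i=10
  [13] .##.# => #  t=2,i=4
  [12] .##.. => .  t=2,i=0
  [11] .#.## => .  t=4,i=9
  [10] .#.#. => .  t=0,i=3
  [9] .#..# => #  t=0,i=5
  [8] .#... => #  t=1,i=0
  [7] ..### => #  t=0,i=7
  [6] ..##. => #  t=2,i=3
  [5] ..#.# => .  t=0,i=2
  [4] ..#.. => .  t=1,i=12
  [3] ...## => #  t=1,i=3
  [2] ...#. => .  t=0,i=1
  [1] ....# => .  t=0,i=0
  [0] ..... => #  t=0,i=19
  bits 01000011110111100010001111001001 = 1138631625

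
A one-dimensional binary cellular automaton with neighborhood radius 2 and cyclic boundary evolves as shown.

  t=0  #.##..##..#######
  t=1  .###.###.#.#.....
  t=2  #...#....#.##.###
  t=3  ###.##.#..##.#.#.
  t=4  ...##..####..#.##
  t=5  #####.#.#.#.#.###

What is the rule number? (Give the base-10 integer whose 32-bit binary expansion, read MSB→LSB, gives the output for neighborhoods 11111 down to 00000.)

  [31] ##### => .  t=0,i=12
  [30] ####. => .  t=0,i=16
  [29] ###.# => .  t=0,i=0
  [28] ###.. => #  t=2,i=0
  [27] ##.## => #  t=0,i=1
  [26] ##.#. => .  t=1,i=8
  [25] ##..# => .  t=0,i=4
  [24] ##... => #  t=2,i=1
  [23] #.### => .  t=1,i=5
  [22] #.##. => #  t=0,i=2
  [21] #.#.# => #  t=1,i=9
  [20] #.#.. => #  t=1,i=11
  [19] #..## => #  t=0,i=5
  [18] #..#. => #  t=4,i=12
  [17] #...# => #  t=2,i=2
  [16] #.... => .  t=1,i=13
  [15] .#### => #  t=0,i=11
  [14] .###. => .  t=1,i=2
  [13] .##.# => .  t=2,i=12
  [12] .##.. => #  t=0,i=3
  [11] .#.## => #  t=2,i=10
  [10] .#.#. => .  t=1,i=10
  [9] .#..# => #  t=3,i=8
  [8] .#... => #  t=1,i=12
  [7] ..### => .  t=0,i=10
  [6] ..##. => #  t=0,i=6
  [5] ..#.# => .  t=2,i=9
  [4] ..#.. => #  t=2,i=4
  [3] ...## => #  t=1,i=0
  [2] ...#. => .  t=2,i=3
  [1] ....# => #  t=1,i=16
  [0] ..... => #  t=1,i=14
  bits 00011001011111101001101101011011 = 427727707

427727707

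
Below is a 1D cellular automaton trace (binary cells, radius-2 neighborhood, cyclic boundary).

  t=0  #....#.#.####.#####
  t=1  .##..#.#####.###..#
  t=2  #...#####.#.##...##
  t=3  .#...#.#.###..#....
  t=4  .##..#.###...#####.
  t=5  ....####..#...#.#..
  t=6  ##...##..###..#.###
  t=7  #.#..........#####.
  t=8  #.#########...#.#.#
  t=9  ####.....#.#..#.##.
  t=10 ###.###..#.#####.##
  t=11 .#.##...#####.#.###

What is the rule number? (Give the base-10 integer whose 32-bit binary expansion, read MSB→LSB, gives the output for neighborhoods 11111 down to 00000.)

  ##### -> .   bit 31 = 0  t=0,i=16
  ####. -> #   bit 30 = 1  t=0,i=11
  ###.# -> .   bit 29 = 0  t=0,i=12
  ###.. -> .   bit 28 = 0  t=0,i=0
  ##.## -> #   bit 27 = 1  t=0,i=13
  ##.#. -> #   bit 26 = 1  t=2,i=9
  ##..# -> .   bit 25 = 0  t=1,i=3
  ##... -> #   bit 24 = 1  t=0,i=1
  #.### -> #   bit 23 = 1  t=0,i=9
  #.##. -> .   bit 22 = 0  t=1,i=1
  #.#.# -> #   bit 21 = 1  t=0,i=7
  #.#.. -> #   bit 20 = 1  t=5,i=16
  #..## -> .   bit 19 = 0  t=4,i=0
  #..#. -> #   bit 18 = 1  t=1,i=4
  #...# -> .   bit 17 = 0  t=2,i=2
  #.... -> #   bit 16 = 1  t=0,i=2
  .#### -> #   bit 15 = 1  t=0,i=10
  .###. -> .   bit 14 = 0  t=1,i=14
  .##.# -> #   bit 13 = 1  t=8,i=0
  .##.. -> .   bit 12 = 0  t=1,i=2
  .#.## -> #   bit 11 = 1  t=0,i=8
  .#.#. -> .   bit 10 = 0  t=0,i=6
  .#..# -> #   bit 9 = 1  t=9,i=12
  .#... -> #   bit 8 = 1  t=3,i=2
  ..### -> .   bit 7 = 0  t=2,i=4
  ..##. -> .   bit 6 = 0  t=4,i=1
  ..#.# -> #   bit 5 = 1  t=0,i=5
  ..#.. -> #   bit 4 = 1  t=3,i=1
  ...## -> .   bit 3 = 0  t=2,i=3
  ...#. -> .   bit 2 = 0  t=0,i=4
  ....# -> .   bit 1 = 0  t=0,i=3
  ..... -> #   bit 0 = 1  t=3,i=17
  bits 01001101101101011010101100110001 = 1303751473

1303751473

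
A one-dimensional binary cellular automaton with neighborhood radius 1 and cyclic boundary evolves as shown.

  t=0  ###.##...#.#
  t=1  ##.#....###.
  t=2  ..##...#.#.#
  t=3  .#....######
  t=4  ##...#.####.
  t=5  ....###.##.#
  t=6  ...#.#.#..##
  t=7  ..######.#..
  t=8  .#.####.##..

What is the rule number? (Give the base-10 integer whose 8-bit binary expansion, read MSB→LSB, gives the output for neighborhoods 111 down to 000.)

166

  [7] ### => #  t=0,i=0
  [6] ##. => .  t=0,i=2
  [5] #.# => #  t=0,i=3
  [4] #.. => .  t=0,i=6
  [3] .## => .  t=0,i=4
  [2] .#. => #  t=0,i=9
  [1] ..# => #  t=0,i=8
  [0] ... => .  t=0,i=7
  bits 10100110 = 166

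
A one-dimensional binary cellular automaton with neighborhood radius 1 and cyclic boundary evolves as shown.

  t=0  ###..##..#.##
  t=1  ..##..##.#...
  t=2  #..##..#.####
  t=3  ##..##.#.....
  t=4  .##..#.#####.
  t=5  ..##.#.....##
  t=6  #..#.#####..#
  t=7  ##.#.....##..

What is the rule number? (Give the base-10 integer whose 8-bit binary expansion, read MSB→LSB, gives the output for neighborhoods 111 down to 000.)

  ###|.  b7=0 t=0,i=0
  ##.|#  b6=1 t=0,i=2
  #.#|.  b5=0 t=0,i=10
  #..|#  b4=1 t=0,i=3
  .##|.  b3=0 t=0,i=5
  .#.|#  b2=1 t=0,i=9
  ..#|.  b1=0 t=0,i=4
  ...|#  b0=1 t=1,i=0
  bits 01010101 = 85

85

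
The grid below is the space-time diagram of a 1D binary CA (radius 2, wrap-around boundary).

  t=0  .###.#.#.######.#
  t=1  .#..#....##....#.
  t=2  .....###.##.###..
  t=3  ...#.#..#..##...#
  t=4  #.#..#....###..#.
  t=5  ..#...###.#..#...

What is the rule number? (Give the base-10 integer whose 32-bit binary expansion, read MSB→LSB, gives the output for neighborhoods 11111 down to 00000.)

244945350

  ##### -> .   bit 31 = 0  t=0,i=11
  ####. -> .   bit 30 = 0  t=0,i=13
  ###.# -> .   bit 29 = 0  t=0,i=3
  ###.. -> .   bit 28 = 0  t=2,i=14
  ##.## -> #   bit 27 = 1  t=2,i=8
  ##.#. -> #   bit 26 = 1  t=0,i=4
  ##..# -> #   bit 25 = 1  t=4,i=13
  ##... -> .   bit 24 = 0  t=1,i=11
  #.### -> #   bit 23 = 1  t=0,i=1
  #.##. -> .   bit 22 = 0  t=2,i=9
  #.#.# -> .   bit 21 = 0  t=0,i=5
  #.#.. -> #   bit 20 = 1  t=3,i=5
  #..## -> #   bit 19 = 1  t=3,i=10
  #..#. -> .   bit 18 = 0  t=1,i=0
  #...# -> .   bit 17 = 0  t=3,i=1
  #.... -> #   bit 16 = 1  t=1,i=6
  .#### -> #   bit 15 = 1  t=0,i=10
  .###. -> .   bit 14 = 0  t=0,i=2
  .##.# -> .   bit 13 = 0  t=2,i=10
  .##.. -> #   bit 12 = 1  t=1,i=10
  .#.## -> .   bit 11 = 0  t=0,i=0
  .#.#. -> .   bit 10 = 0  t=0,i=6
  .#..# -> .   bit 9 = 0  t=1,i=2
  .#... -> #   bit 8 = 1  t=1,i=5
  ..### -> #   bit 7 = 1  t=2,i=5
  ..##. -> #   bit 6 = 1  t=1,i=9
  ..#.# -> .   bit 5 = 0  t=3,i=3
  ..#.. -> .   bit 4 = 0  t=1,i=1
  ...## -> .   bit 3 = 0  t=1,i=8
  ...#. -> #   bit 2 = 1  t=1,i=14
  ....# -> #   bit 1 = 1  t=1,i=7
  ..... -> .   bit 0 = 0  t=2,i=0
  bits 00001110100110011001000111000110 = 244945350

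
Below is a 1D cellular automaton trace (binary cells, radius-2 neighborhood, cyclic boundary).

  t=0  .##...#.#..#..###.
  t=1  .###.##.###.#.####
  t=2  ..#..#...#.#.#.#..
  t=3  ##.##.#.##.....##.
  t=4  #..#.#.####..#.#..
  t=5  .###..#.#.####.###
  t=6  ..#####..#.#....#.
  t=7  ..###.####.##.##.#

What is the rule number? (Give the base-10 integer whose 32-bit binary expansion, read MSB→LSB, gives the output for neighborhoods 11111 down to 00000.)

  #####|#  b31=1 t=6,i=4
  ####.|.  b30=0 t=1,i=16
  ###.#|.  b29=0 t=1,i=3
  ###..|#  b28=1 t=0,i=16
  ##.##|.  b27=0 t=1,i=0
  ##.#.|#  b26=1 t=1,i=11
  ##..#|#  b25=1 t=0,i=17
  ##...|#  b24=1 t=0,i=3
  #.###|.  b23=0 t=1,i=1
  #.##.|#  b22=1 t=1,i=5
  #.#.#|.  b21=0 t=1,i=12
  #.#..|#  b20=1 t=0,i=8
  #..##|.  b19=0 t=0,i=0
  #..#.|#  b18=1 t=0,i=10
  #...#|.  b17=0 t=0,i=4
  #....|.  b16=0 t=2,i=17
  .####|#  b15=1 t=1,i=15
  .###.|#  b14=1 t=0,i=15
  .##.#|.  b13=0 t=1,i=6
  .##..|#  b12=1 t=0,i=2
  .#.##|#  b11=1 t=1,i=13
  .#.#.|.  b10=0 t=0,i=7
  .#..#|#  b9=1 t=0,i=9
  .#...|#  b8=1 t=2,i=6
  ..###|#  b7=1 t=0,i=14
  ..##.|#  b6=1 t=0,i=1
  ..#.#|#  b5=1 t=0,i=6
  ..#..|.  b4=0 t=0,i=11
  ...##|.  b3=0 t=3,i=14
  ...#.|#  b2=1 t=0,i=5
  ....#|#  b1=1 t=2,i=0
  .....|.  b0=0 t=3,i=12
  bits 10010111010101001101101111100110 = 2538920934

2538920934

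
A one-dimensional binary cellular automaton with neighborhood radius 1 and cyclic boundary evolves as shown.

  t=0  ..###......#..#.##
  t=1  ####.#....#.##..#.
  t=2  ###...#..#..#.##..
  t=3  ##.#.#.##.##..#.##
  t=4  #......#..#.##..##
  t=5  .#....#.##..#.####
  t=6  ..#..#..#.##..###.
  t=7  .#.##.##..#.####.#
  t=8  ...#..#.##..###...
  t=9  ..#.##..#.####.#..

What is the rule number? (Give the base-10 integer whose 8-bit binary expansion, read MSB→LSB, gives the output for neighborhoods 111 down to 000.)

154

  ###|#  b7=1 t=0,i=3
  ##.|.  b6=0 t=0,i=4
  #.#|.  b5=0 t=0,i=15
  #..|#  b4=1 t=0,i=0
  .##|#  b3=1 t=0,i=2
  .#.|.  b2=0 t=0,i=11
  ..#|#  b1=1 t=0,i=1
  ...|.  b0=0 t=0,i=6
  bits 10011010 = 154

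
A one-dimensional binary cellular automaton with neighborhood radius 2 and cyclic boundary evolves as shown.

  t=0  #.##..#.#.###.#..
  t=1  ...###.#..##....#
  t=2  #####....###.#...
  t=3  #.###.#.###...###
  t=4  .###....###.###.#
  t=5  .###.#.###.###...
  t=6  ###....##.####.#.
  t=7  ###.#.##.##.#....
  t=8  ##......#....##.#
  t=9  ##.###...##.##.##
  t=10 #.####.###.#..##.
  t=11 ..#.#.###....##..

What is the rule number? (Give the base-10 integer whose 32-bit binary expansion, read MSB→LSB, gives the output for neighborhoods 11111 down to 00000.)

  [31] ##### => #  t=2,i=2
  [30] ####. => #  t=2,i=3
  [29] ###.# => .  t=0,i=12
  [28] ###.. => #  t=2,i=4
  [27] ##.## => #  t=3,i=1
  [26] ##.#. => .  t=0,i=13
  [25] ##..# => #  t=0,i=4
  [24] ##... => .  t=1,i=12
  [23] #.### => #  t=0,i=10
  [22] #.##. => .  t=0,i=2
  [21] #.#.# => .  t=0,i=8
  [20] #.#.. => .  t=0,i=14
  [19] #..## => #  t=1,i=9
  [18] #..#. => #  t=0,i=5
  [17] #...# => #  t=1,i=1
  [16] #.... => #  t=1,i=13
  [15] .#### => .  t=2,i=1
  [14] .###. => #  t=0,i=11
  [13] .##.# => .  t=6,i=8
  [12] .##.. => #  t=0,i=3
  [11] .#.## => .  t=0,i=1
  [10] .#.#. => #  t=0,i=7
  [9] .#..# => .  t=0,i=15
  [8] .#... => #  t=1,i=0
  [7] ..### => #  t=1,i=3
  [6] ..##. => #  t=1,i=10
  [5] ..#.# => .  t=0,i=0
  [4] ..#.. => .  t=1,i=16
  [3] ...## => #  t=1,i=2
  [2] ...#. => .  t=1,i=15
  [1] ....# => .  t=1,i=14
  [0] ..... => #  t=8,i=4
  bits 11011010100011110101010111001001 = 3666826697

3666826697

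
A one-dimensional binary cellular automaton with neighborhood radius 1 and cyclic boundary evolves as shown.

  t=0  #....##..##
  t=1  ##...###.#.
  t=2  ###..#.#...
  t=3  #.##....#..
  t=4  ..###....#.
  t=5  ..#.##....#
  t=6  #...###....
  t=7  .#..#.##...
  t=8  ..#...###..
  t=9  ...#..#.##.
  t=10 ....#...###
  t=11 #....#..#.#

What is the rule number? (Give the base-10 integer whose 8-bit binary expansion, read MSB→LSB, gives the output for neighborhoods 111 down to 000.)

  nb ###: next=.  (t=0,i=10, bit7=0)
  nb ##.: next=#  (t=0,i=0, bit6=1)
  nb #.#: next=.  (t=1,i=8, bit5=0)
  nb #..: next=#  (t=0,i=1, bit4=1)
  nb .##: next=#  (t=0,i=5, bit3=1)
  nb .#.: next=.  (t=1,i=9, bit2=0)
  nb ..#: next=.  (t=0,i=4, bit1=0)
  nb ...: next=.  (t=0,i=2, bit0=0)
  bits 01011000 = 88

88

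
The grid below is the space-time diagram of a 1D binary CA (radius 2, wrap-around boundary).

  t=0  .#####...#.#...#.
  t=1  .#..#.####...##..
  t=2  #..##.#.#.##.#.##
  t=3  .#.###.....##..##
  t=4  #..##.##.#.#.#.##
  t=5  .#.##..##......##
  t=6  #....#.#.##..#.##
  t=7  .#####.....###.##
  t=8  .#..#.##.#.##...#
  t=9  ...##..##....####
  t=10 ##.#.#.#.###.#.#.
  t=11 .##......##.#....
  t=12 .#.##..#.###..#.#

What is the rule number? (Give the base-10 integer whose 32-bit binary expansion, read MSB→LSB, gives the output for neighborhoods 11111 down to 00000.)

1200054502

  #####|.  b31=0 t=0,i=3
  ####.|#  b30=1 t=0,i=4
  ###.#|.  b29=0 t=7,i=13
  ###..|.  b28=0 t=0,i=5
  ##.##|.  b27=0 t=4,i=5
  ##.#.|#  b26=1 t=2,i=5
  ##..#|#  b25=1 t=2,i=1
  ##...|#  b24=1 t=0,i=6
  #.###|#  b23=1 t=1,i=6
  #.##.|.  b22=0 t=2,i=10
  #.#.#|.  b21=0 t=2,i=6
  #.#..|.  b20=0 t=0,i=11
  #..##|.  b19=0 t=0,i=0
  #..#.|#  b18=1 t=1,i=3
  #...#|#  b17=1 t=0,i=7
  #....|#  b16=1 t=3,i=7
  .####|.  b15=0 t=0,i=2
  .###.|#  b14=1 t=2,i=16
  .##.#|#  b13=1 t=2,i=4
  .##..|.  b12=0 t=1,i=14
  .#.##|.  b11=0 t=1,i=5
  .#.#.|.  b10=0 t=0,i=10
  .#..#|.  b9=0 t=0,i=16
  .#...|.  b8=0 t=0,i=12
  ..###|#  b7=1 t=0,i=1
  ..##.|#  b6=1 t=1,i=13
  ..#.#|#  b5=1 t=0,i=9
  ..#..|.  b4=0 t=0,i=15
  ...##|.  b3=0 t=1,i=12
  ...#.|#  b2=1 t=0,i=8
  ....#|#  b1=1 t=3,i=9
  .....|.  b0=0 t=3,i=8
  bits 01000111100001110110000011100110 = 1200054502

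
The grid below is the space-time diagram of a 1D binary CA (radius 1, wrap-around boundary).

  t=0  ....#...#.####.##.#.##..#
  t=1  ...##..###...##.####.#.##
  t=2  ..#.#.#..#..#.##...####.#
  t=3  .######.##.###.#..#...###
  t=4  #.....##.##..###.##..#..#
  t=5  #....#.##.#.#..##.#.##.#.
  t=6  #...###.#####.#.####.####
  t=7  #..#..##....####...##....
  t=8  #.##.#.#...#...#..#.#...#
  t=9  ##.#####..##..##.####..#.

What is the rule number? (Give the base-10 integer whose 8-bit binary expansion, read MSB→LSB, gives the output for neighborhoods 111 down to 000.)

102

  ### -> .   bit 7 = 0  t=0,i=11
  ##. -> #   bit 6 = 1  t=0,i=13
  #.# -> #   bit 5 = 1  t=0,i=9
  #.. -> .   bit 4 = 0  t=0,i=0
  .## -> .   bit 3 = 0  t=0,i=10
  .#. -> #   bit 2 = 1  t=0,i=4
  ..# -> #   bit 1 = 1  t=0,i=3
  ... -> .   bit 0 = 0  t=0,i=1
  bits 01100110 = 102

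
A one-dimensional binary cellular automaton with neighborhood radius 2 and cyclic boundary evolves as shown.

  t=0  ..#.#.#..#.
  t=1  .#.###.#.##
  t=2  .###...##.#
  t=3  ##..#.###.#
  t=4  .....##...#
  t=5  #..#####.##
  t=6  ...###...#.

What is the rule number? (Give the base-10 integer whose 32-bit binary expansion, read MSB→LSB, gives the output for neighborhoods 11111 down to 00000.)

  #####|#  b31=1 t=5,i=5
  ####.|.  b30=0 t=5,i=6
  ###.#|.  b29=0 t=1,i=5
  ###..|.  b28=0 t=2,i=3
  ##.##|.  b27=0 t=3,i=9
  ##.#.|.  b26=0 t=1,i=0
  ##..#|.  b25=0 t=3,i=2
  ##...|#  b24=1 t=2,i=4
  #.###|#  b23=1 t=1,i=3
  #.##.|.  b22=0 t=1,i=9
  #.#.#|#  b21=1 t=0,i=4
  #.#..|.  b20=0 t=0,i=6
  #..##|.  b19=0 t=5,i=2
  #..#.|.  b18=0 t=0,i=8
  #...#|.  b17=0 t=0,i=0
  #....|.  b16=0 t=4,i=1
  .####|#  b15=1 t=5,i=4
  .###.|.  b14=0 t=1,i=4
  .##.#|#  b13=1 t=1,i=10
  .##..|#  b12=1 t=4,i=6
  .#.##|#  b11=1 t=1,i=2
  .#.#.|#  b10=1 t=0,i=3
  .#..#|#  b9=1 t=0,i=7
  .#...|#  b8=1 t=0,i=10
  ..###|#  b7=1 t=5,i=3
  ..##.|#  b6=1 t=2,i=7
  ..#.#|.  b5=0 t=0,i=2
  ..#..|#  b4=1 t=0,i=9
  ...##|#  b3=1 t=2,i=6
  ...#.|#  b2=1 t=0,i=1
  ....#|#  b1=1 t=4,i=3
  .....|.  b0=0 t=4,i=2
  bits 10000001101000001011111111011110 = 2174795742

2174795742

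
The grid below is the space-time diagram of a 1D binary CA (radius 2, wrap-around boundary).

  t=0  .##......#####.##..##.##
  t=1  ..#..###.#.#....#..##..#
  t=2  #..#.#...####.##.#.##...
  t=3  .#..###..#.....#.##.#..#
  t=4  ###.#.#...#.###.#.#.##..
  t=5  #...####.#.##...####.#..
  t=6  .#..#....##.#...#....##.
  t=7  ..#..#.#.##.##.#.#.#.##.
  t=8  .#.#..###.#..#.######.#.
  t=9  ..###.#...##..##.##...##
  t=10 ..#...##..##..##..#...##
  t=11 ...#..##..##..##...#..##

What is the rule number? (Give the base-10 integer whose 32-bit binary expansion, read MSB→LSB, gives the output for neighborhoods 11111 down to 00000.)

2427469767

  #####|#  b31=1 t=0,i=11
  ####.|.  b30=0 t=0,i=12
  ###.#|.  b29=0 t=0,i=13
  ###..|#  b28=1 t=3,i=6
  ##.##|.  b27=0 t=0,i=0
  ##.#.|.  b26=0 t=1,i=8
  ##..#|.  b25=0 t=0,i=17
  ##...|.  b24=0 t=0,i=3
  #.###|#  b23=1 t=4,i=12
  #.##.|.  b22=0 t=0,i=1
  #.#.#|#  b21=1 t=1,i=9
  #.#..|#  b20=1 t=1,i=11
  #..##|.  b19=0 t=0,i=18
  #..#.|.  b18=0 t=1,i=1
  #...#|.  b17=0 t=2,i=7
  #....|.  b16=0 t=0,i=4
  .####|.  b15=0 t=0,i=10
  .###.|.  b14=0 t=1,i=6
  .##.#|#  b13=1 t=0,i=20
  .##..|#  b12=1 t=0,i=2
  .#.##|#  b11=1 t=2,i=18
  .#.#.|#  b10=1 t=1,i=10
  .#..#|#  b9=1 t=1,i=0
  .#...|#  b8=1 t=1,i=12
  ..###|#  b7=1 t=0,i=9
  ..##.|#  b6=1 t=0,i=19
  ..#.#|.  b5=0 t=2,i=3
  ..#..|.  b4=0 t=1,i=2
  ...##|.  b3=0 t=0,i=8
  ...#.|#  b2=1 t=1,i=15
  ....#|#  b1=1 t=0,i=7
  .....|#  b0=1 t=0,i=5
  bits 10010000101100000011111111000111 = 2427469767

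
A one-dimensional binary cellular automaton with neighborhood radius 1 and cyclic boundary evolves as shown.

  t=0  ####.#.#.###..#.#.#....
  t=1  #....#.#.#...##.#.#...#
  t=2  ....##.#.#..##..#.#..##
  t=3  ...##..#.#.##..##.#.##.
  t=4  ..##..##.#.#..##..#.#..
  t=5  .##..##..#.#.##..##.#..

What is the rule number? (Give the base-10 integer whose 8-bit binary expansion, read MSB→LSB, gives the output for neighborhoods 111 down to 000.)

  nb ###: next=.  (t=0,i=1, bit7=0)
  nb ##.: next=.  (t=0,i=3, bit6=0)
  nb #.#: next=.  (t=0,i=4, bit5=0)
  nb #..: next=.  (t=0,i=12, bit4=0)
  nb .##: next=#  (t=0,i=0, bit3=1)
  nb .#.: next=#  (t=0,i=5, bit2=1)
  nb ..#: next=#  (t=0,i=13, bit1=1)
  nb ...: next=.  (t=0,i=20, bit0=0)
  bits 00001110 = 14

14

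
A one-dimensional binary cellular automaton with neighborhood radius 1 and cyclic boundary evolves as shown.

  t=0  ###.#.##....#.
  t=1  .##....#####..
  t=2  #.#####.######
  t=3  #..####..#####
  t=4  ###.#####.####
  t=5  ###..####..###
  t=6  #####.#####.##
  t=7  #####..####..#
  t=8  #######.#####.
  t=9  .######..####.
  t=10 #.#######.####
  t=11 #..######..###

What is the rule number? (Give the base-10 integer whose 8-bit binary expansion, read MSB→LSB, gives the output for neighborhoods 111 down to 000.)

  ###|#  b7=1 t=0,i=1
  ##.|#  b6=1 t=0,i=2
  #.#|.  b5=0 t=0,i=3
  #..|#  b4=1 t=0,i=8
  .##|.  b3=0 t=0,i=0
  .#.|.  b2=0 t=0,i=4
  ..#|#  b1=1 t=0,i=11
  ...|#  b0=1 t=0,i=9
  bits 11010011 = 211

211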